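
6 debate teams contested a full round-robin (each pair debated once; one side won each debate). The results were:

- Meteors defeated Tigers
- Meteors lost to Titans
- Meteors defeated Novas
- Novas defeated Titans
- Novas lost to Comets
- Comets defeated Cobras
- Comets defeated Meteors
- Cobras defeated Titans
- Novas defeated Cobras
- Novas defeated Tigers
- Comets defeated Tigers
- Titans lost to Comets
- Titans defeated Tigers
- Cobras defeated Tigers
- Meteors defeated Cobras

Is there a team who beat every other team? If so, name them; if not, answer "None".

Comets has 5 wins out of 5 opponents — a perfect record.

Comets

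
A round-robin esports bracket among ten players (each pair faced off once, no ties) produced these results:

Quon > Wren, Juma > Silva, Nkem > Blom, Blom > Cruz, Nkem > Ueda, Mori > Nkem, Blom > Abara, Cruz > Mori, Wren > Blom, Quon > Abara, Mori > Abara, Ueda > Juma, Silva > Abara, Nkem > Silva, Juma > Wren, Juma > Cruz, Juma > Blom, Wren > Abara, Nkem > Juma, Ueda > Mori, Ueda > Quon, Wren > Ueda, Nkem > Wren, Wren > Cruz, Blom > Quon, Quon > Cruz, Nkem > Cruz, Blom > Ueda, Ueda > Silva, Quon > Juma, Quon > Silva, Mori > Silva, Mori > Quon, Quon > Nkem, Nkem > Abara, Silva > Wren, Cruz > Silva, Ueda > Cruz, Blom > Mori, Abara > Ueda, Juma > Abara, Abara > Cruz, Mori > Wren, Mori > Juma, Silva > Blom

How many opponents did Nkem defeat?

Nkem's results: beat Cruz, Abara, Wren, Blom, Juma, Silva, Ueda; lost to Mori, Quon.
That is 7 wins.

7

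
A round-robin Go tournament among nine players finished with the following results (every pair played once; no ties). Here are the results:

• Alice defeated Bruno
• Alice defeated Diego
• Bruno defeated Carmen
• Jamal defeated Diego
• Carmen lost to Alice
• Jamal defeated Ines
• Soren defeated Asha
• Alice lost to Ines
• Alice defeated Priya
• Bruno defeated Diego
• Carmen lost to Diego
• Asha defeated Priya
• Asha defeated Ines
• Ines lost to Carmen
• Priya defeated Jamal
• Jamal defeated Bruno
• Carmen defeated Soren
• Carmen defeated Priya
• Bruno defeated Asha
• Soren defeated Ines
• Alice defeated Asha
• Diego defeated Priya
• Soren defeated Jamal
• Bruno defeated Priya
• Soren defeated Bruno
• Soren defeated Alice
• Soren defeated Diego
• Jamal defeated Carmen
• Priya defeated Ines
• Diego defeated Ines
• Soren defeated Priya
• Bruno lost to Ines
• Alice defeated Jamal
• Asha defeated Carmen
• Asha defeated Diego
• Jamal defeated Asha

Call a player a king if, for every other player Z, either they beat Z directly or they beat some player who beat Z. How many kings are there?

Soren reaches everyone (king).
Diego cannot reach Asha in two steps.
Carmen reaches everyone (king).
Priya cannot reach Soren in two steps.
Ines cannot reach Soren in two steps.
Alice reaches everyone (king).
Jamal reaches everyone (king).
Asha reaches everyone (king).
Bruno cannot reach Alice in two steps.
Kings: Soren, Carmen, Alice, Jamal, Asha — 5.

5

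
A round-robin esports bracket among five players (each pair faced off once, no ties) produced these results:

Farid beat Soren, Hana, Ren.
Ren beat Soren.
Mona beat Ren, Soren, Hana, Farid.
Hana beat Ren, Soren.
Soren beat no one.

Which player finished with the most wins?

Mona

Win totals: Hana 2, Mona 4, Farid 3, Soren 0, Ren 1.
Mona leads with 4 wins (next highest: 3).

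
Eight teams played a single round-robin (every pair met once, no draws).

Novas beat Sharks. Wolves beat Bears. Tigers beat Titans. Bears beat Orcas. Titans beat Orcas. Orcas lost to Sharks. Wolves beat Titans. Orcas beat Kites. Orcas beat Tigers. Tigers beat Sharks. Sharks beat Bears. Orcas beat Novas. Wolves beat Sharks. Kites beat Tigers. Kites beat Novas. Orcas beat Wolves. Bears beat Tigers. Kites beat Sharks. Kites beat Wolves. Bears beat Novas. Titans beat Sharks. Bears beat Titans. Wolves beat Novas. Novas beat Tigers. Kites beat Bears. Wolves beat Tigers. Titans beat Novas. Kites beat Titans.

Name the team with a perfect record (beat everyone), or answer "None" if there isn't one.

Highest win total is Kites with 6 (out of 7 possible).
Kites lost to Orcas, so no team went undefeated.

None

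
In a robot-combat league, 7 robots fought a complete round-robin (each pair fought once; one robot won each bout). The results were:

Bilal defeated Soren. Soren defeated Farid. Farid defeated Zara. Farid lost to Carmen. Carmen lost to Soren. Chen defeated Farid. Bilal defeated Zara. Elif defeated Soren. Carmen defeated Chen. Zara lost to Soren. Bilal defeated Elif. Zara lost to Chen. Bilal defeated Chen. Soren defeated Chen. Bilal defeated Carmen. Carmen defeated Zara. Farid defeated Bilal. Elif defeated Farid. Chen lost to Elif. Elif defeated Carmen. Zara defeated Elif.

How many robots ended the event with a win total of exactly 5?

1

Win totals: Zara 1, Soren 4, Chen 2, Carmen 3, Bilal 5, Farid 2, Elif 4.
Exactly 5: Bilal — 1 robot.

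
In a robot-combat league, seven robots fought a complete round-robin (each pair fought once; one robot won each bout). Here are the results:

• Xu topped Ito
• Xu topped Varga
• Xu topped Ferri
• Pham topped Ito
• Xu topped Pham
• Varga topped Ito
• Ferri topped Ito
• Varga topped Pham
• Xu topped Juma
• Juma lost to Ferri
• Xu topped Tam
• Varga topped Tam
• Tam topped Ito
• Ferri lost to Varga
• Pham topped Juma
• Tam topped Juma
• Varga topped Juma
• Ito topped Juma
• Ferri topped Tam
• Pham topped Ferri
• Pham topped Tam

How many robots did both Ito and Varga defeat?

Ito beat: Juma.
Varga beat: Ito, Ferri, Tam, Pham, Juma.
Both beat: Juma — 1.

1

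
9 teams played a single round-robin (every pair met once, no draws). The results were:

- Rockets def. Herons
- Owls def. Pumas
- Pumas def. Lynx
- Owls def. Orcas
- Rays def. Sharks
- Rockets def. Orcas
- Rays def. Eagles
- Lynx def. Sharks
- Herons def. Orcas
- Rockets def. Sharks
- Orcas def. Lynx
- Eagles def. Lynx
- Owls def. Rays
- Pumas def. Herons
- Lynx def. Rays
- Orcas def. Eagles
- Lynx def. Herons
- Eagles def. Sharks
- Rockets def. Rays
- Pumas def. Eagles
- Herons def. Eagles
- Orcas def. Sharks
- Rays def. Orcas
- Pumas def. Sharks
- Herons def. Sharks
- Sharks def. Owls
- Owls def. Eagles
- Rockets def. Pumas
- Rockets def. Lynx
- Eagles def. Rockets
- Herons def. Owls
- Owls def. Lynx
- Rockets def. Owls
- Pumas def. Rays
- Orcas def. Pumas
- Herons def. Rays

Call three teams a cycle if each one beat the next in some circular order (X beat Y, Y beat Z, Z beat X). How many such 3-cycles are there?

18

Win totals: Orcas 4, Rockets 7, Pumas 5, Eagles 3, Owls 5, Herons 5, Rays 3, Lynx 3, Sharks 1.
A team with w wins dominates both others in C(w,2) triples; summing gives 6 + 21 + 10 + 3 + 10 + 10 + 3 + 3 + 0 = 66 transitive triples.
Total triples C(9,3) = 84, so cyclic triples = 84 − 66 = 18.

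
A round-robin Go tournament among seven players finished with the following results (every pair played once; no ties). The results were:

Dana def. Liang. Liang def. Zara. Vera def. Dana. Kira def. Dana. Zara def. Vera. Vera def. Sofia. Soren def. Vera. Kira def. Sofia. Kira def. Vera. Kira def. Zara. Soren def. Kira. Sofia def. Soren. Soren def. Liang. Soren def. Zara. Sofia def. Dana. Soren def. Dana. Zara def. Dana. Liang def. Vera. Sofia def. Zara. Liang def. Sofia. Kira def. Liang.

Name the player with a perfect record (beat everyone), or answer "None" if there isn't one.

Highest win total is Soren with 5 (out of 6 possible).
Soren lost to Sofia, so no player went undefeated.

None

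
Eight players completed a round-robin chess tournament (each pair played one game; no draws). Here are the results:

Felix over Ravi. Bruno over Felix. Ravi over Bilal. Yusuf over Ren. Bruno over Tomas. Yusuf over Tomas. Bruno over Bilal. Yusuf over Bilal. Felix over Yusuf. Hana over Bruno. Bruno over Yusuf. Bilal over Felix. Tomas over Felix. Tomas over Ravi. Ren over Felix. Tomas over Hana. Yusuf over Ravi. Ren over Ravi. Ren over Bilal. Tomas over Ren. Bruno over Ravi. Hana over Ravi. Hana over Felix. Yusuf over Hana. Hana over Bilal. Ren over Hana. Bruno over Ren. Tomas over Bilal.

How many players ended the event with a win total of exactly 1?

Win totals: Tomas 5, Yusuf 5, Felix 2, Bilal 1, Ravi 1, Ren 4, Bruno 6, Hana 4.
Exactly 1: Bilal, Ravi — 2 players.

2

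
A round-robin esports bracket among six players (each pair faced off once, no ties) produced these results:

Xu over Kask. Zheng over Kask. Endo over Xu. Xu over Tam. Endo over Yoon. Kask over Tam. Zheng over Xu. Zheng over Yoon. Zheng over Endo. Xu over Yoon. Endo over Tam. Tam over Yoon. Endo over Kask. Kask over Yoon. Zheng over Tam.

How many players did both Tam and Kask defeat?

1

Tam beat: Yoon.
Kask beat: Tam, Yoon.
Both beat: Yoon — 1.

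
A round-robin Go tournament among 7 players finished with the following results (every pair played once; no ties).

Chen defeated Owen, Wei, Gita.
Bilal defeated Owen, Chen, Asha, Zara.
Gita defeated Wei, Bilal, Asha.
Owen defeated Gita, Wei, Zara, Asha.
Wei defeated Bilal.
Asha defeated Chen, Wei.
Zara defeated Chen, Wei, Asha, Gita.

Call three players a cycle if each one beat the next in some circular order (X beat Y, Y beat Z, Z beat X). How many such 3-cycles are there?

10

Win totals: Asha 2, Gita 3, Zara 4, Owen 4, Bilal 4, Chen 3, Wei 1.
A player with w wins dominates both others in C(w,2) triples; summing gives 1 + 3 + 6 + 6 + 6 + 3 + 0 = 25 transitive triples.
Total triples C(7,3) = 35, so cyclic triples = 35 − 25 = 10.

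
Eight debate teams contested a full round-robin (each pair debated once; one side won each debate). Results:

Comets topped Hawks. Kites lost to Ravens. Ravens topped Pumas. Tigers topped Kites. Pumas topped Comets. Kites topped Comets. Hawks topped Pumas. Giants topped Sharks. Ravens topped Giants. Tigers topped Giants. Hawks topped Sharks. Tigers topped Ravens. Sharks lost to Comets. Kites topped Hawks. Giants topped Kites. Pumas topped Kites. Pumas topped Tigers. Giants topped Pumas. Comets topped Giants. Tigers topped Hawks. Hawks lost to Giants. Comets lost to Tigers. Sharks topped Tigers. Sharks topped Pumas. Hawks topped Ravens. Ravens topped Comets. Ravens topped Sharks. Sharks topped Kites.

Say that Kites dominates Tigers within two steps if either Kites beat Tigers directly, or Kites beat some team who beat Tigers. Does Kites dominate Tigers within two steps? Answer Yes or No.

Kites did not beat Tigers directly.
Kites beat Comets, Hawks, but each of them lost to Tigers. No two-step path.

No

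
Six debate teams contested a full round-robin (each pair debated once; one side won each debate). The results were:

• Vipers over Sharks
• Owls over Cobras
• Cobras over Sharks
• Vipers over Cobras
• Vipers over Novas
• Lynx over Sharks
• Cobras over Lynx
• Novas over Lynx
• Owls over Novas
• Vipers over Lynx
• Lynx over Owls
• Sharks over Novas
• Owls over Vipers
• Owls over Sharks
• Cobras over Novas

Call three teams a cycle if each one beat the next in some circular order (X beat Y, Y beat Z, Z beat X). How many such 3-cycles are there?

Win totals: Novas 1, Owls 4, Cobras 3, Sharks 1, Lynx 2, Vipers 4.
A team with w wins dominates both others in C(w,2) triples; summing gives 0 + 6 + 3 + 0 + 1 + 6 = 16 transitive triples.
Total triples C(6,3) = 20, so cyclic triples = 20 − 16 = 4.

4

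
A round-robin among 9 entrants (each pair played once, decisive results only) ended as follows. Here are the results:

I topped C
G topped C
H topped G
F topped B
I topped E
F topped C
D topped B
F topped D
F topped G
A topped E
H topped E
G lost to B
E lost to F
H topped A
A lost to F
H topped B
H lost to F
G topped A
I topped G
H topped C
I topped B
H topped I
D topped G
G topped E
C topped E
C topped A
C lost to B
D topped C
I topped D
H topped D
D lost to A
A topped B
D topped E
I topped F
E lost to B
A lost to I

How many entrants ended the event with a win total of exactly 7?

Win totals: A 3, B 3, C 2, D 4, E 0, F 7, G 3, H 7, I 7.
Exactly 7: F, H, I — 3 entrants.

3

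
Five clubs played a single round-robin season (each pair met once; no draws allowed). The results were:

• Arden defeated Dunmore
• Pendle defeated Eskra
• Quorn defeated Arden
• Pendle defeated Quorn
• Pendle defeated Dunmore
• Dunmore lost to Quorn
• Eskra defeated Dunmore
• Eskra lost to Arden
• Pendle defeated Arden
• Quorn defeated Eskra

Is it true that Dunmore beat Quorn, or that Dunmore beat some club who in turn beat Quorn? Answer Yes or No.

No

Dunmore did not beat Quorn directly.
Dunmore beat no one, so there is no intermediate club.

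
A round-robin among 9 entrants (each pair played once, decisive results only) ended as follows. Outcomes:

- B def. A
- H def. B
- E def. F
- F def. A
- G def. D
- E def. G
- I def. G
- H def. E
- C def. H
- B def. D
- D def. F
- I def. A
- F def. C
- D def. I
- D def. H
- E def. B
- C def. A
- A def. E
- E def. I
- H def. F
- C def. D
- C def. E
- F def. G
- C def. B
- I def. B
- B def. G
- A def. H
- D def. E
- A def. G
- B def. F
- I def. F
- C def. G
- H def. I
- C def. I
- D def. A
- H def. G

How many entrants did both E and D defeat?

2

E beat: B, F, G, I.
D beat: A, E, F, H, I.
Both beat: F, I — 2.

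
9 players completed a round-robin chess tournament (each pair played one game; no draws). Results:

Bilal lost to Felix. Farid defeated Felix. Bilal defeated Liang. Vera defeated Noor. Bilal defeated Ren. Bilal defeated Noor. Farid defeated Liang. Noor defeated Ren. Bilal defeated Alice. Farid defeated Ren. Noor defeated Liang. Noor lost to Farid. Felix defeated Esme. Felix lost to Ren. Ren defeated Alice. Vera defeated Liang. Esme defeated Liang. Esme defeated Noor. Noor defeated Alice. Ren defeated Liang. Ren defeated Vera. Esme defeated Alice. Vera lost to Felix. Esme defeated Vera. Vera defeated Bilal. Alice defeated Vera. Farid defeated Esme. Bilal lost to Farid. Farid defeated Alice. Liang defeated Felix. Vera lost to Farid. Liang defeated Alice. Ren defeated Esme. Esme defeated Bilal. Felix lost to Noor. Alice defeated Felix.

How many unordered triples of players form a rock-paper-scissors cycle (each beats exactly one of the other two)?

Win totals: Felix 3, Noor 4, Liang 2, Alice 2, Bilal 4, Farid 8, Vera 3, Ren 5, Esme 5.
A player with w wins dominates both others in C(w,2) triples; summing gives 3 + 6 + 1 + 1 + 6 + 28 + 3 + 10 + 10 = 68 transitive triples.
Total triples C(9,3) = 84, so cyclic triples = 84 − 68 = 16.

16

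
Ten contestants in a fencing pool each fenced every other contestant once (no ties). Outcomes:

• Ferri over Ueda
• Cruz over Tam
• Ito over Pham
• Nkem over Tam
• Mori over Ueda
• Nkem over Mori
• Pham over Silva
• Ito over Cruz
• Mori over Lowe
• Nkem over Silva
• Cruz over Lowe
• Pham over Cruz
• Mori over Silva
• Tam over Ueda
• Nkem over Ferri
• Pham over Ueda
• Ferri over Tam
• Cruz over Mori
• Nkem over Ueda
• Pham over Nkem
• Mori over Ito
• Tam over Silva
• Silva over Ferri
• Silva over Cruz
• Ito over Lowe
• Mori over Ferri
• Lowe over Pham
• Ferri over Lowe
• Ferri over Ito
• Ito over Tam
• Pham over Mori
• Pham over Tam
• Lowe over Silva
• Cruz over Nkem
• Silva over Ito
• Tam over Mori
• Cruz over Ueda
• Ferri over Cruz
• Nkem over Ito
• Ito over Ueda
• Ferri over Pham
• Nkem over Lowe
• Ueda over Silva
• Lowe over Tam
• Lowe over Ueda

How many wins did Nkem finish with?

7

Nkem's results: beat Ito, Mori, Lowe, Ferri, Tam, Silva, Ueda; lost to Cruz, Pham.
That is 7 wins.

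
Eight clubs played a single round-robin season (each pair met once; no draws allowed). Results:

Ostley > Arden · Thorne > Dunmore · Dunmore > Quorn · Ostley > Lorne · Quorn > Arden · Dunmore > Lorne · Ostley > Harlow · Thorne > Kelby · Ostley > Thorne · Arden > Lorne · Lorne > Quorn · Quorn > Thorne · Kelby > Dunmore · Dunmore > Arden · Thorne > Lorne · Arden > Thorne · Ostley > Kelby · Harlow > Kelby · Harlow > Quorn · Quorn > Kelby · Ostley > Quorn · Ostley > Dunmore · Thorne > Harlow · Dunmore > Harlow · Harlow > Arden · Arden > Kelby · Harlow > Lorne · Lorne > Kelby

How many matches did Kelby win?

Kelby's results: beat Dunmore; lost to Thorne, Harlow, Lorne, Arden, Ostley, Quorn.
That is 1 win.

1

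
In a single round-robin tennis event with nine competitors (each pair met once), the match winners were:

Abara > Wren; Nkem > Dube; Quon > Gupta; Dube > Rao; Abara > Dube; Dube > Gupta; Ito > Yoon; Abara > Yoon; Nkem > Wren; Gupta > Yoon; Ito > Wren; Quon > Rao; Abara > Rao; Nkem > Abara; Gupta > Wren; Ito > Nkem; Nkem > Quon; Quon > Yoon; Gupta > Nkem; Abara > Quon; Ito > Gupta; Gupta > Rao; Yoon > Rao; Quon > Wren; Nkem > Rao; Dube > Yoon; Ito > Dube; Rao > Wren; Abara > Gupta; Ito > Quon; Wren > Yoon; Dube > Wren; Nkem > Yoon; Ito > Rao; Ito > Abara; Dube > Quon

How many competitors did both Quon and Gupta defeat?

Quon beat: Rao, Gupta, Wren, Yoon.
Gupta beat: Rao, Nkem, Wren, Yoon.
Both beat: Rao, Wren, Yoon — 3.

3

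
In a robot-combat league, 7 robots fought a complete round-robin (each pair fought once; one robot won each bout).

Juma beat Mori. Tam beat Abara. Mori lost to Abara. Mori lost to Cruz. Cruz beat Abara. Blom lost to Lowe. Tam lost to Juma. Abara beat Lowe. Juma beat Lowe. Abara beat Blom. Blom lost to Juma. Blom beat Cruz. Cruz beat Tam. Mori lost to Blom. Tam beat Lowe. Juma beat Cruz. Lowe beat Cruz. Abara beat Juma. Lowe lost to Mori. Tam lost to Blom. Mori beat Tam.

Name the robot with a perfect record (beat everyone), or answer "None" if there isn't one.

Highest win total is Juma with 5 (out of 6 possible).
Juma lost to Abara, so no robot went undefeated.

None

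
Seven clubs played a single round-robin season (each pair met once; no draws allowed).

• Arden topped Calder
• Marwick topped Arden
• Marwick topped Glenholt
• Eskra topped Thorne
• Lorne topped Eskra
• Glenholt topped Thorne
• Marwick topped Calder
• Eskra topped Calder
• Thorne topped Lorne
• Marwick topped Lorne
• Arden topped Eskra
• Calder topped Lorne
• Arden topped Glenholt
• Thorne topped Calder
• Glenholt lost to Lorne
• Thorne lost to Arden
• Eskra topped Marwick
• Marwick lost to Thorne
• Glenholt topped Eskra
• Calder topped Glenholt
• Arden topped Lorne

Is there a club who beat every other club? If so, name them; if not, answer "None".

Highest win total is Arden with 5 (out of 6 possible).
Arden lost to Marwick, so no club went undefeated.

None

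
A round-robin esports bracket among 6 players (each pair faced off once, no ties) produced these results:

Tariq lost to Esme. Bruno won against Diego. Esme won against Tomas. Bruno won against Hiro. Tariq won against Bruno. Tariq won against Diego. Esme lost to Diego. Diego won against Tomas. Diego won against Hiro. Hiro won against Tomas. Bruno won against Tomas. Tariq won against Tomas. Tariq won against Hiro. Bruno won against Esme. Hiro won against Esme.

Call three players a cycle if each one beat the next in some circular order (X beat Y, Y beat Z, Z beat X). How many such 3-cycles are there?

3

Of the C(6,3) = 20 triples, the cyclic ones are: {Esme, Diego, Tariq}; {Esme, Tariq, Bruno}; {Esme, Tariq, Hiro}.
That is 3.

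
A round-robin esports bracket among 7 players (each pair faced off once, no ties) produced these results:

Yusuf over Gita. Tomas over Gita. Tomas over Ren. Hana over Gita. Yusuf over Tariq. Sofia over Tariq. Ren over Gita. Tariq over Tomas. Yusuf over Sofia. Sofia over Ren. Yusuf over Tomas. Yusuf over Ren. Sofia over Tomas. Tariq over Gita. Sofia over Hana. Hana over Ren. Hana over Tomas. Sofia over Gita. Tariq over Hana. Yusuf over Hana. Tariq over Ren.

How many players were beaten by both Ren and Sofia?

Ren beat: Gita.
Sofia beat: Hana, Ren, Tomas, Gita, Tariq.
Both beat: Gita — 1.

1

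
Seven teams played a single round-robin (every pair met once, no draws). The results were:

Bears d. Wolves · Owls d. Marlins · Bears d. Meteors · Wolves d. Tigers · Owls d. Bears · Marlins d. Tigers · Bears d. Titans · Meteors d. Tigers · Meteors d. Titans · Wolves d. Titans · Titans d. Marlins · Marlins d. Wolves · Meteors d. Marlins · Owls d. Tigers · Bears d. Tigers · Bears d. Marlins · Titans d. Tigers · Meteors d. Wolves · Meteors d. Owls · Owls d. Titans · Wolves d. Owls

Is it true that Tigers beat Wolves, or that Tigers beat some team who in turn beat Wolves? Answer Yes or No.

Tigers did not beat Wolves directly.
Tigers beat no one, so there is no intermediate team.

No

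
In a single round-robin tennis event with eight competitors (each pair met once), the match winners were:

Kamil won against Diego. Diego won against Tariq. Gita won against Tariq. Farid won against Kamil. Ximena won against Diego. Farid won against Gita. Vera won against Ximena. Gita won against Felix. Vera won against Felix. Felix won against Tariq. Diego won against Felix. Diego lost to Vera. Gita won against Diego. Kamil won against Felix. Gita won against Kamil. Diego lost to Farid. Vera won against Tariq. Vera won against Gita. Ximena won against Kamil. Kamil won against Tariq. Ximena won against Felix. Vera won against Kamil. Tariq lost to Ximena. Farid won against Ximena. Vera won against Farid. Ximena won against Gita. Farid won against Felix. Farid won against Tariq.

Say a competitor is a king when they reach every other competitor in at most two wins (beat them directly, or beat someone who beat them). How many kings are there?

Tariq cannot reach Kamil, Ximena, Vera, Gita, Farid, Diego, Felix in two steps.
Kamil cannot reach Ximena, Vera, Gita, Farid in two steps.
Ximena cannot reach Vera, Farid in two steps.
Vera reaches everyone (king).
Gita cannot reach Ximena, Vera, Farid in two steps.
Farid cannot reach Vera in two steps.
Diego cannot reach Kamil, Ximena, Vera, Gita, Farid in two steps.
Felix cannot reach Kamil, Ximena, Vera, Gita, Farid, Diego in two steps.
Kings: Vera — 1.

1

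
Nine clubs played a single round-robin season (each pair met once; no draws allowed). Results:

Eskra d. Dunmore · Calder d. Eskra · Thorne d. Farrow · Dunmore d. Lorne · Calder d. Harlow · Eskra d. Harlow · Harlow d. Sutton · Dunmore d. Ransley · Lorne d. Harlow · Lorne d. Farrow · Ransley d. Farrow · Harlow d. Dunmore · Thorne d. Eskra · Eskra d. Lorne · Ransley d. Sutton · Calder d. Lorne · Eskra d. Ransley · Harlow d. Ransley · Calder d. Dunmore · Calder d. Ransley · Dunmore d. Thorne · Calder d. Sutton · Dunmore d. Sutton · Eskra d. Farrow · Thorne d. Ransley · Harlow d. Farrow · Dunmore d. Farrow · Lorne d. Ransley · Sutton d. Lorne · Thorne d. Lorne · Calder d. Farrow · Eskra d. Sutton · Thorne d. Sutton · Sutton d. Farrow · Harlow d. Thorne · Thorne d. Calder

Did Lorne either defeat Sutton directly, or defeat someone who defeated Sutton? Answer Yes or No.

Lorne did not beat Sutton directly.
Lorne beat Ransley, Harlow, Farrow. Of those, Ransley beat Sutton.

Yes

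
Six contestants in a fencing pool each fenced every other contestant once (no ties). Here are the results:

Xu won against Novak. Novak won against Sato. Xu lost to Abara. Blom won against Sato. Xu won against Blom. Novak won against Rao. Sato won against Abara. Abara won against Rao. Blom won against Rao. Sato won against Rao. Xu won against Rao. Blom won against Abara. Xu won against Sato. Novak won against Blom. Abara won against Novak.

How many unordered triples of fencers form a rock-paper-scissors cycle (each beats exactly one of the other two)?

Win totals: Novak 3, Abara 3, Rao 0, Blom 3, Xu 4, Sato 2.
A fencer with w wins dominates both others in C(w,2) triples; summing gives 3 + 3 + 0 + 3 + 6 + 1 = 16 transitive triples.
Total triples C(6,3) = 20, so cyclic triples = 20 − 16 = 4.

4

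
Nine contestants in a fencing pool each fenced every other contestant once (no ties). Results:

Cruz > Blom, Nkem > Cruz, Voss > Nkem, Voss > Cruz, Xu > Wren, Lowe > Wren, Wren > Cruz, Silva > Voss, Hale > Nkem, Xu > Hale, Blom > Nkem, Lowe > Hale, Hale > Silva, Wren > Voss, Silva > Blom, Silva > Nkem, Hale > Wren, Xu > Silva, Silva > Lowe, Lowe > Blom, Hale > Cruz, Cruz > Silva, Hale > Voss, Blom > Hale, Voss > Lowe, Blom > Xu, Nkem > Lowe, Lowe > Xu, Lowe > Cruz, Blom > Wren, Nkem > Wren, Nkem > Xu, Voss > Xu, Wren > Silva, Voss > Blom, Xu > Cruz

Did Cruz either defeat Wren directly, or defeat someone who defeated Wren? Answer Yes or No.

Cruz did not beat Wren directly.
Cruz beat Silva, Blom. Of those, Blom beat Wren.

Yes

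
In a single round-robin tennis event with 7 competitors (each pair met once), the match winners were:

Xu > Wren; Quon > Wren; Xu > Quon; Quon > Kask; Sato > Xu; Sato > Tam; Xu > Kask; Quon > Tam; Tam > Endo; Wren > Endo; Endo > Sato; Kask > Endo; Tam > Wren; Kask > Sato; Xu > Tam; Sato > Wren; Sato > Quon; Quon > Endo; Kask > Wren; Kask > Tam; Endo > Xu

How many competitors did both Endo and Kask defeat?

Endo beat: Sato, Xu.
Kask beat: Sato, Wren, Endo, Tam.
Both beat: Sato — 1.

1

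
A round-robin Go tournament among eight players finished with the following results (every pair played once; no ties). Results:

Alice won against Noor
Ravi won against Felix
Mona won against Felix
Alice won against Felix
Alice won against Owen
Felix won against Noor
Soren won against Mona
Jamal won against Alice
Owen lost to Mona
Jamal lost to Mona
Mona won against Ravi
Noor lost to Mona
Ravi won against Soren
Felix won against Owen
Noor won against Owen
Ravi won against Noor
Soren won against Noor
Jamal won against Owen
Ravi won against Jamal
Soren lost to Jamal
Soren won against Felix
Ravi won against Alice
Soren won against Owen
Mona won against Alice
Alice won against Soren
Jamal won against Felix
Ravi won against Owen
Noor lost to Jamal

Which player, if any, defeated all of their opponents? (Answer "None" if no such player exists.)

Highest win total is Ravi with 6 (out of 7 possible).
Ravi lost to Mona, so no player went undefeated.

None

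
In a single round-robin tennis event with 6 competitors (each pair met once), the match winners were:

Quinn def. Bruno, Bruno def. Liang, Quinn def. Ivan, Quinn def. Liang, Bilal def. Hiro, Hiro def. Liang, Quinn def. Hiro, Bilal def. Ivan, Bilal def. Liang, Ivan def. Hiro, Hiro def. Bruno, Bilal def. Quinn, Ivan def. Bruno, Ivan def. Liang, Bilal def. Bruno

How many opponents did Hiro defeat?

2

Hiro's results: beat Bruno, Liang; lost to Quinn, Ivan, Bilal.
That is 2 wins.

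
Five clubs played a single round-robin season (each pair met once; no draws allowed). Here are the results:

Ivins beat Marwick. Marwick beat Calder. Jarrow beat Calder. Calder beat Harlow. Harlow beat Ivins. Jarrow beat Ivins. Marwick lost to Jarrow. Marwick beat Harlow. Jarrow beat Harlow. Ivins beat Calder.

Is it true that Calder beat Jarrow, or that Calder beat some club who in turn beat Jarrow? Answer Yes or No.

No

Calder did not beat Jarrow directly.
Calder beat Harlow, but each of them lost to Jarrow. No two-step path.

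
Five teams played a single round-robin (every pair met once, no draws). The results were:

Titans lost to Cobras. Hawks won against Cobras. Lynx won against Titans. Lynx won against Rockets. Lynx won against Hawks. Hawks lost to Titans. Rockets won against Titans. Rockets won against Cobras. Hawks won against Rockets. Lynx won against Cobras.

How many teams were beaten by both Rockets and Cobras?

Rockets beat: Cobras, Titans.
Cobras beat: Titans.
Both beat: Titans — 1.

1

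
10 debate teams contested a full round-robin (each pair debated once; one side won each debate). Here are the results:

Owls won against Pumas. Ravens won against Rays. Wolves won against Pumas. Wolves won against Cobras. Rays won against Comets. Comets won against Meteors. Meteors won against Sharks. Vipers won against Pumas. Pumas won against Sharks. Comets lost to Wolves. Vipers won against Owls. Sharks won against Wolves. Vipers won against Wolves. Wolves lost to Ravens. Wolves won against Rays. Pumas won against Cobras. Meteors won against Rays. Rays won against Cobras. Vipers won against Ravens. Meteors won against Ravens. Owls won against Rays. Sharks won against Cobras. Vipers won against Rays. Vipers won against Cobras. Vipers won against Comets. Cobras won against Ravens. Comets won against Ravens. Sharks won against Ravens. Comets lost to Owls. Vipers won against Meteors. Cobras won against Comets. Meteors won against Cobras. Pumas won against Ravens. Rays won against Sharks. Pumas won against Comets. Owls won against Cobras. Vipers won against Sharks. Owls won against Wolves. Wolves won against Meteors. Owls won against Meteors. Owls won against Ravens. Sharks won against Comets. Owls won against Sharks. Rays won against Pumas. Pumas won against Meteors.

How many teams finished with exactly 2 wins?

Win totals: Wolves 5, Owls 8, Vipers 9, Comets 2, Rays 4, Sharks 4, Ravens 2, Meteors 4, Pumas 5, Cobras 2.
Exactly 2: Comets, Ravens, Cobras — 3 teams.

3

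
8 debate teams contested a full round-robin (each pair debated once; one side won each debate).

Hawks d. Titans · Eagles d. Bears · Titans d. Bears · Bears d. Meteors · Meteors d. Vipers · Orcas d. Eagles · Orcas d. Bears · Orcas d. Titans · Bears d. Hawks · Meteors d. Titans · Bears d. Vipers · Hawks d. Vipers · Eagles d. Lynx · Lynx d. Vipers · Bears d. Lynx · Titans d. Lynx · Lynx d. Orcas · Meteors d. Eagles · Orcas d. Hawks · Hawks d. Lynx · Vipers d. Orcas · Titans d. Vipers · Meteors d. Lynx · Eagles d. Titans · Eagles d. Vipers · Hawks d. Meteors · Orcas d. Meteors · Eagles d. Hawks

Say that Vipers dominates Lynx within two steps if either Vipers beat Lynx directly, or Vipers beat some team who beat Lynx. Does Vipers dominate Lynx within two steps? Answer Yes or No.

No

Vipers did not beat Lynx directly.
Vipers beat Orcas, but each of them lost to Lynx. No two-step path.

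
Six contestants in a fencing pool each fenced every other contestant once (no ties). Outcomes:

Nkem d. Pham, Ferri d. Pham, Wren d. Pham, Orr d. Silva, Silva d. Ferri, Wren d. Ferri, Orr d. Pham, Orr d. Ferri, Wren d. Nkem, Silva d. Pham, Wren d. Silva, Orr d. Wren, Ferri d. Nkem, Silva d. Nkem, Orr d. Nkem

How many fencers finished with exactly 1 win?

1

Win totals: Orr 5, Nkem 1, Ferri 2, Wren 4, Silva 3, Pham 0.
Exactly 1: Nkem — 1 fencer.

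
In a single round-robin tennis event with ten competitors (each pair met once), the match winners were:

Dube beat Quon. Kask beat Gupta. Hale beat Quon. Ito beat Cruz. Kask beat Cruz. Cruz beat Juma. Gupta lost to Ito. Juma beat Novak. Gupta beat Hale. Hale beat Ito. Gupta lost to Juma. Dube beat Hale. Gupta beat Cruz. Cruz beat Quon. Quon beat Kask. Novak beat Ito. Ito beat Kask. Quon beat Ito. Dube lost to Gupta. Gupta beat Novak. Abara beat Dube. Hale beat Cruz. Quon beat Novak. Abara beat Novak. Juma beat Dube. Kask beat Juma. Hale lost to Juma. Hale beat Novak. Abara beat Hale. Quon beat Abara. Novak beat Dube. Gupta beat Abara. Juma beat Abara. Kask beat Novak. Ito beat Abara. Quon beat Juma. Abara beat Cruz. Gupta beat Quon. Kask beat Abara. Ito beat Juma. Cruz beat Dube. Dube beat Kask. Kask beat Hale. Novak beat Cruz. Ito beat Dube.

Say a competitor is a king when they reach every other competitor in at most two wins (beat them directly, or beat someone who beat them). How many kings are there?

Quon reaches everyone (king).
Kask reaches everyone (king).
Novak reaches everyone (king).
Abara cannot reach Gupta in two steps.
Ito reaches everyone (king).
Gupta reaches everyone (king).
Dube reaches everyone (king).
Juma reaches everyone (king).
Hale reaches everyone (king).
Cruz reaches everyone (king).
Kings: Quon, Kask, Novak, Ito, Gupta, Dube, Juma, Hale, Cruz — 9.

9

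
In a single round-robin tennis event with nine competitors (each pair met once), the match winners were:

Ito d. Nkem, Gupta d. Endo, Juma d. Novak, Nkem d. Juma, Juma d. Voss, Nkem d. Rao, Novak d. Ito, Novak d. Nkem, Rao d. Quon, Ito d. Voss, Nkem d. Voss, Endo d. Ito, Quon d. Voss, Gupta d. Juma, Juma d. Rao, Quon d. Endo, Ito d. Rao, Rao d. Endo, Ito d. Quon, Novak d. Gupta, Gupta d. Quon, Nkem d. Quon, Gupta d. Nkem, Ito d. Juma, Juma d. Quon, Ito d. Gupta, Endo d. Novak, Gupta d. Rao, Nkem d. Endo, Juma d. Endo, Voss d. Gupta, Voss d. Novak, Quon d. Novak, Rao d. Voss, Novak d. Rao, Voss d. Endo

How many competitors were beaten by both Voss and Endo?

1

Voss beat: Novak, Gupta, Endo.
Endo beat: Novak, Ito.
Both beat: Novak — 1.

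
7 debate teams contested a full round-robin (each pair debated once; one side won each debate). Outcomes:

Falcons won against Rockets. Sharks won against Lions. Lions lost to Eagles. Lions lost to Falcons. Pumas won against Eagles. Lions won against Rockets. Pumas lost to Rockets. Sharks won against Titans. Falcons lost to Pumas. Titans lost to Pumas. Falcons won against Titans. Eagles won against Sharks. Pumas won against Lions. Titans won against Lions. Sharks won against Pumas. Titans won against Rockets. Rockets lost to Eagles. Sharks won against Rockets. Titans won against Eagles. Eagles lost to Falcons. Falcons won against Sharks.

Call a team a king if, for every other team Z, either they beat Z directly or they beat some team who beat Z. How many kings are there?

3

Lions cannot reach Falcons, Sharks, Titans, Eagles in two steps.
Falcons reaches everyone (king).
Sharks reaches everyone (king).
Titans cannot reach Falcons in two steps.
Eagles cannot reach Falcons in two steps.
Rockets cannot reach Sharks in two steps.
Pumas reaches everyone (king).
Kings: Falcons, Sharks, Pumas — 3.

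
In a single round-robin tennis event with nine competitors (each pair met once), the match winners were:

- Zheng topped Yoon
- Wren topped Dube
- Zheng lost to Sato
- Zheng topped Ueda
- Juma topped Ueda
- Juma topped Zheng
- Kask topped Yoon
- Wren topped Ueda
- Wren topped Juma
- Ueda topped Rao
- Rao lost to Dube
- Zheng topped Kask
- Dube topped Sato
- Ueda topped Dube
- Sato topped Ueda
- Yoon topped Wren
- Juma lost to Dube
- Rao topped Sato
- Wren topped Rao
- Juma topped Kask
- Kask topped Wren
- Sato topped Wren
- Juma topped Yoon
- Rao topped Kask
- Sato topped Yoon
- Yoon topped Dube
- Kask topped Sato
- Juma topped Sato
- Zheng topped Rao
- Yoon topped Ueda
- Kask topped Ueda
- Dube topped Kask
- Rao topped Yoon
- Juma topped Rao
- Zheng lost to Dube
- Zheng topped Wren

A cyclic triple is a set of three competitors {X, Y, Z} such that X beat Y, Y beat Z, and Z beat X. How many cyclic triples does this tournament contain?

Win totals: Yoon 3, Dube 5, Rao 3, Sato 4, Ueda 2, Wren 4, Juma 6, Kask 4, Zheng 5.
A competitor with w wins dominates both others in C(w,2) triples; summing gives 3 + 10 + 3 + 6 + 1 + 6 + 15 + 6 + 10 = 60 transitive triples.
Total triples C(9,3) = 84, so cyclic triples = 84 − 60 = 24.

24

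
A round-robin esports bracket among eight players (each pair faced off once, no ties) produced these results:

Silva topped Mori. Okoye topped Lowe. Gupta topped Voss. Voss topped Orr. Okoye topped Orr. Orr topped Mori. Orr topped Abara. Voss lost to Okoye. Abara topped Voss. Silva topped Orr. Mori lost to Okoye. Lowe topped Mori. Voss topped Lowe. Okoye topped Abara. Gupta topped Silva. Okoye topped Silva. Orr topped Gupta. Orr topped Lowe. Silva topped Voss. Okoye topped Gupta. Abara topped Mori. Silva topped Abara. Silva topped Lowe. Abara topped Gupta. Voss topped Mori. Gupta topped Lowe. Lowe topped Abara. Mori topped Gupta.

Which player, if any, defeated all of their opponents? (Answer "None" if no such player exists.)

Okoye

Okoye has 7 wins out of 7 opponents — a perfect record.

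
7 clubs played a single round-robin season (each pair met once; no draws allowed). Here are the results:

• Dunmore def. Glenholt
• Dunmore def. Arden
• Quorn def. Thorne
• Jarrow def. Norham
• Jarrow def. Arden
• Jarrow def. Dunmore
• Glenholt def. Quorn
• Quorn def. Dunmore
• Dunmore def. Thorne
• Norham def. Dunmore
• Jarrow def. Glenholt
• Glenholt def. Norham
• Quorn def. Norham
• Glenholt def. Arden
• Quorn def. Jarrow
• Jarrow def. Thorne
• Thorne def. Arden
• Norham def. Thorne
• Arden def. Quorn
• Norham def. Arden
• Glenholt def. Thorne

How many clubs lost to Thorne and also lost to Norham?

1

Thorne beat: Arden.
Norham beat: Thorne, Dunmore, Arden.
Both beat: Arden — 1.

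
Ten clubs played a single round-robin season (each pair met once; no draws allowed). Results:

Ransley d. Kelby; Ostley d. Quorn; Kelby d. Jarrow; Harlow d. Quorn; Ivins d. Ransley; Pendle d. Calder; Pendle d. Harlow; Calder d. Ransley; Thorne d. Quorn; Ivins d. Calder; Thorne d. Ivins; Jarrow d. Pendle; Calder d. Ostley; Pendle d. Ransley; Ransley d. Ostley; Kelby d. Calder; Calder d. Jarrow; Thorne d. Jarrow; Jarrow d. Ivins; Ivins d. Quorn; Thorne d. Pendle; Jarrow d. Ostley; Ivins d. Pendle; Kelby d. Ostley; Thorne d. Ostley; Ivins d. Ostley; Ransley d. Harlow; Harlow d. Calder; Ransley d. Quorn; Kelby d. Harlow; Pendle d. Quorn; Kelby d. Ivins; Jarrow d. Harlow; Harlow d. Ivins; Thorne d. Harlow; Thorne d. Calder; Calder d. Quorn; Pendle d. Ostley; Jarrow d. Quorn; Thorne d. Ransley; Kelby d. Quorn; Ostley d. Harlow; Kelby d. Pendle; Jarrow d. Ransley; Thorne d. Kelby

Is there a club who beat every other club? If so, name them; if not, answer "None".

Thorne

Thorne has 9 wins out of 9 opponents — a perfect record.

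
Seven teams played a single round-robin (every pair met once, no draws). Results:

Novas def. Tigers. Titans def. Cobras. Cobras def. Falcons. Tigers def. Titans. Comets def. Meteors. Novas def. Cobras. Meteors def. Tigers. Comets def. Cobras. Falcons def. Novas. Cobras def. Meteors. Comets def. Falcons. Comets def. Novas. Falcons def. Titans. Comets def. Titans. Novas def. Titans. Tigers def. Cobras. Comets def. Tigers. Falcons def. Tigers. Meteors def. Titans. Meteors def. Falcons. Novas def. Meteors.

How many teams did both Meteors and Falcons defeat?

Meteors beat: Falcons, Tigers, Titans.
Falcons beat: Novas, Tigers, Titans.
Both beat: Tigers, Titans — 2.

2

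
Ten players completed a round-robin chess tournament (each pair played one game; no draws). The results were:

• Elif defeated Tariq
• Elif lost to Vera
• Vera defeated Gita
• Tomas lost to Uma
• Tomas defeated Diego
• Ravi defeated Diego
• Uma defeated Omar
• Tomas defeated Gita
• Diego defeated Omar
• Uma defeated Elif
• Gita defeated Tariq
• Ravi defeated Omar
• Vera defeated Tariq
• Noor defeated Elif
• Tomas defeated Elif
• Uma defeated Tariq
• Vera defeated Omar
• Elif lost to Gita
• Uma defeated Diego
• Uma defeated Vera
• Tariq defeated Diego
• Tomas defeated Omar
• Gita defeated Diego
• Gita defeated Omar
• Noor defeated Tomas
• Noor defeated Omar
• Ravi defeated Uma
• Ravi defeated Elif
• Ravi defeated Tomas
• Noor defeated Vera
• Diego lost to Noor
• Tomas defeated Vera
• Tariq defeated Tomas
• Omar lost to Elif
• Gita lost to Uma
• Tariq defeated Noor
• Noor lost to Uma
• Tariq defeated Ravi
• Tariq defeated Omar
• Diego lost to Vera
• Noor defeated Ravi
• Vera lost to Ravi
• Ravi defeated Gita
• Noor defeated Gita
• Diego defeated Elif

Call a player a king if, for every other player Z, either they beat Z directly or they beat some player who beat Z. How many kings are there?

4

Vera cannot reach Uma in two steps.
Omar cannot reach Vera, Uma, Gita, Elif, Noor, Ravi, Tomas, Tariq, Diego in two steps.
Uma reaches everyone (king).
Gita cannot reach Vera, Uma in two steps.
Elif cannot reach Vera, Uma, Gita in two steps.
Noor reaches everyone (king).
Ravi reaches everyone (king).
Tomas cannot reach Uma, Noor, Ravi in two steps.
Tariq reaches everyone (king).
Diego cannot reach Vera, Uma, Gita, Noor, Ravi, Tomas in two steps.
Kings: Uma, Noor, Ravi, Tariq — 4.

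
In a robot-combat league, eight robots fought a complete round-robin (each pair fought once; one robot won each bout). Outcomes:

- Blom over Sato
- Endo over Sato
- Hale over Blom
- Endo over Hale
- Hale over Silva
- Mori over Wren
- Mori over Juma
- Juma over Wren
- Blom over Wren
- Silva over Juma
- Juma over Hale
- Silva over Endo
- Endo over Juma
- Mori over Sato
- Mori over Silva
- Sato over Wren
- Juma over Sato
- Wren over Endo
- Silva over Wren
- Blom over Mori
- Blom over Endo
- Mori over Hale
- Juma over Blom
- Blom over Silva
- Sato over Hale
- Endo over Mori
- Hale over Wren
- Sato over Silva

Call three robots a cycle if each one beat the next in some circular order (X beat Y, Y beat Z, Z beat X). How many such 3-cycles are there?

15

Win totals: Silva 3, Juma 4, Sato 3, Hale 3, Endo 4, Mori 5, Blom 5, Wren 1.
A robot with w wins dominates both others in C(w,2) triples; summing gives 3 + 6 + 3 + 3 + 6 + 10 + 10 + 0 = 41 transitive triples.
Total triples C(8,3) = 56, so cyclic triples = 56 − 41 = 15.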